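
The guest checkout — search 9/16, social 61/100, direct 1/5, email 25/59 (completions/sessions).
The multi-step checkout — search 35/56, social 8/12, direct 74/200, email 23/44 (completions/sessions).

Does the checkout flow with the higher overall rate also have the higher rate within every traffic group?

No

Search: the guest checkout 9/16 = 56.2%, the multi-step checkout 35/56 = 62.5% → the multi-step checkout
Social: the guest checkout 61/100 = 61.0%, the multi-step checkout 8/12 = 66.7% → the multi-step checkout
Direct: the guest checkout 1/5 = 20.0%, the multi-step checkout 74/200 = 37.0% → the multi-step checkout
Email: the guest checkout 25/59 = 42.4%, the multi-step checkout 23/44 = 52.3% → the multi-step checkout
Overall: the guest checkout 96/180 = 53.3%, the multi-step checkout 140/312 = 44.9% → the guest checkout
The multi-step checkout wins each traffic group but the guest checkout wins overall — the comparison reverses. The multi-step checkout's sessions skew toward direct, which has a lower base rate.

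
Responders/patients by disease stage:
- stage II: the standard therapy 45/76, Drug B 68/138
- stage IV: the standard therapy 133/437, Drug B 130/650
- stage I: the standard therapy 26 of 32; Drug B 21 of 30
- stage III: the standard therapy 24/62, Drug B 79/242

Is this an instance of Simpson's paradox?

Stage II: the standard therapy 45/76 = 59.2%, Drug B 68/138 = 49.3% → the standard therapy
Stage IV: the standard therapy 133/437 = 30.4%, Drug B 130/650 = 20.0% → the standard therapy
Stage I: the standard therapy 26/32 = 81.2%, Drug B 21/30 = 70.0% → the standard therapy
Stage III: the standard therapy 24/62 = 38.7%, Drug B 79/242 = 32.6% → the standard therapy
Overall: the standard therapy 228/607 = 37.6%, Drug B 298/1060 = 28.1% → the standard therapy
The standard therapy wins overall and in every disease group — no reversal.

No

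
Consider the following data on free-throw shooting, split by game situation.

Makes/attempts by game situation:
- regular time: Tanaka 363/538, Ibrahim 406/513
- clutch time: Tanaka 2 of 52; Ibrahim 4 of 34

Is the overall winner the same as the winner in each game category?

Yes

Regular time: Tanaka 363/538 = 67.5%, Ibrahim 406/513 = 79.1% → Ibrahim
Clutch time: Tanaka 2/52 = 3.8%, Ibrahim 4/34 = 11.8% → Ibrahim
Overall: Tanaka 365/590 = 61.9%, Ibrahim 410/547 = 75.0% → Ibrahim
Ibrahim wins overall and in every game group — no reversal.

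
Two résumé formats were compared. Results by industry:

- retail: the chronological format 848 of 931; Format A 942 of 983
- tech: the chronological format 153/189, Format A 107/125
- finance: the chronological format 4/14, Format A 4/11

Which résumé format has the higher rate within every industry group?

Format A

Retail: the chronological format 848/931 = 91.1%, Format A 942/983 = 95.8% → Format A
Tech: the chronological format 153/189 = 81.0%, Format A 107/125 = 85.6% → Format A
Finance: the chronological format 4/14 = 28.6%, Format A 4/11 = 36.4% → Format A
Format A has the higher rate in all 3 groups.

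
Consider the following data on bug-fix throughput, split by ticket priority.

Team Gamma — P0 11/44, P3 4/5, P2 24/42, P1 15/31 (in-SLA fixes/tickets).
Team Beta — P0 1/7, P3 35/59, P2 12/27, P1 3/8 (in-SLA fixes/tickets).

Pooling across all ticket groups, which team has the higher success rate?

P0: Team Gamma 11/44 = 25.0%, Team Beta 1/7 = 14.3% → Team Gamma
P3: Team Gamma 4/5 = 80.0%, Team Beta 35/59 = 59.3% → Team Gamma
P2: Team Gamma 24/42 = 57.1%, Team Beta 12/27 = 44.4% → Team Gamma
P1: Team Gamma 15/31 = 48.4%, Team Beta 3/8 = 37.5% → Team Gamma
Overall: Team Gamma 54/122 = 44.3%, Team Beta 51/101 = 50.5% → Team Beta
(Team Gamma wins every ticket group but Team Beta wins overall — Team Gamma's tickets skew toward the low-rate P0 group.)

Team Beta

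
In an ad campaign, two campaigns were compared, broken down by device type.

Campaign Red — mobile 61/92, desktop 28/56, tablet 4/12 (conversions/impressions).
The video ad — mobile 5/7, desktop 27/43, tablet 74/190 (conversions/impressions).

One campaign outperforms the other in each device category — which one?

Mobile: Campaign Red 61/92 = 66.3%, the video ad 5/7 = 71.4% → the video ad
Desktop: Campaign Red 28/56 = 50.0%, the video ad 27/43 = 62.8% → the video ad
Tablet: Campaign Red 4/12 = 33.3%, the video ad 74/190 = 38.9% → the video ad
The video ad has the higher rate in all 3 groups.

the video ad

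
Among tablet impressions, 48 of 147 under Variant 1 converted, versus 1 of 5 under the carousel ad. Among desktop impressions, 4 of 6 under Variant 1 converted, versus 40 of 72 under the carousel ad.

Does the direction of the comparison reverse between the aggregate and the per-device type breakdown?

Tablet: Variant 1 48/147 = 32.7%, the carousel ad 1/5 = 20.0% → Variant 1
Desktop: Variant 1 4/6 = 66.7%, the carousel ad 40/72 = 55.6% → Variant 1
Overall: Variant 1 52/153 = 34.0%, the carousel ad 41/77 = 53.2% → the carousel ad
Variant 1 wins each device group but the carousel ad wins overall — the comparison reverses. Variant 1's impressions skew toward tablet, which has a lower base rate.

Yes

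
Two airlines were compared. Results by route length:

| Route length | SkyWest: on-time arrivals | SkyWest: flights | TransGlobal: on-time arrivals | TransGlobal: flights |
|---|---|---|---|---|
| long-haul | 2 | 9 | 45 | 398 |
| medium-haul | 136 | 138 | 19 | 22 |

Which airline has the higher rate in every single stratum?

Long-haul: SkyWest 2/9 = 22.2%, TransGlobal 45/398 = 11.3% → SkyWest
Medium-haul: SkyWest 136/138 = 98.6%, TransGlobal 19/22 = 86.4% → SkyWest
SkyWest has the higher rate in both groups.

SkyWest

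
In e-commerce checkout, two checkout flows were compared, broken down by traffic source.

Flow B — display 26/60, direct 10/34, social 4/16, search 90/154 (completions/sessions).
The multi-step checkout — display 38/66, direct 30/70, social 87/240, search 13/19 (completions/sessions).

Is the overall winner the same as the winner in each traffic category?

Display: Flow B 26/60 = 43.3%, the multi-step checkout 38/66 = 57.6% → the multi-step checkout
Direct: Flow B 10/34 = 29.4%, the multi-step checkout 30/70 = 42.9% → the multi-step checkout
Social: Flow B 4/16 = 25.0%, the multi-step checkout 87/240 = 36.2% → the multi-step checkout
Search: Flow B 90/154 = 58.4%, the multi-step checkout 13/19 = 68.4% → the multi-step checkout
Overall: Flow B 130/264 = 49.2%, the multi-step checkout 168/395 = 42.5% → Flow B
The multi-step checkout wins each traffic group but Flow B wins overall — the comparison reverses. The multi-step checkout's sessions skew toward social, which has a lower base rate.

No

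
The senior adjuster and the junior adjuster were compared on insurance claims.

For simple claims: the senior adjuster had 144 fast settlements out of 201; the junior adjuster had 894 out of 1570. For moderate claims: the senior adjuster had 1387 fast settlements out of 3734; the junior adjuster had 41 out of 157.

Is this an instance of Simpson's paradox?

Simple: the senior adjuster 144/201 = 71.6%, the junior adjuster 894/1570 = 56.9% → the senior adjuster
Moderate: the senior adjuster 1387/3734 = 37.1%, the junior adjuster 41/157 = 26.1% → the senior adjuster
Overall: the senior adjuster 1531/3935 = 38.9%, the junior adjuster 935/1727 = 54.1% → the junior adjuster
The senior adjuster wins each claim group but the junior adjuster wins overall — the comparison reverses. The senior adjuster's claims skew toward moderate, which has a lower base rate.

Yes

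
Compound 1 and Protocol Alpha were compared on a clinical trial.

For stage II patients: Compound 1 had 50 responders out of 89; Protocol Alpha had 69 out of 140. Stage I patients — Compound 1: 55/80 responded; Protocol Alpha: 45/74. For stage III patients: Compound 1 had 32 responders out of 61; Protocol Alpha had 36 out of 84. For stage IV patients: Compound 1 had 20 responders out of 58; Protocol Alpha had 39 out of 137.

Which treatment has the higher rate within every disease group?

Stage II: Compound 1 50/89 = 56.2%, Protocol Alpha 69/140 = 49.3% → Compound 1
Stage I: Compound 1 55/80 = 68.8%, Protocol Alpha 45/74 = 60.8% → Compound 1
Stage III: Compound 1 32/61 = 52.5%, Protocol Alpha 36/84 = 42.9% → Compound 1
Stage IV: Compound 1 20/58 = 34.5%, Protocol Alpha 39/137 = 28.5% → Compound 1
Compound 1 has the higher rate in all 4 groups.

Compound 1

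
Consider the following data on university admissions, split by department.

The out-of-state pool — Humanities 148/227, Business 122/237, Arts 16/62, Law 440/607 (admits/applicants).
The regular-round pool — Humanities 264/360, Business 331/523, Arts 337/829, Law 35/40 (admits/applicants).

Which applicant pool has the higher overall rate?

the out-of-state pool

Humanities: the out-of-state pool 148/227 = 65.2%, the regular-round pool 264/360 = 73.3% → the regular-round pool
Business: the out-of-state pool 122/237 = 51.5%, the regular-round pool 331/523 = 63.3% → the regular-round pool
Arts: the out-of-state pool 16/62 = 25.8%, the regular-round pool 337/829 = 40.7% → the regular-round pool
Law: the out-of-state pool 440/607 = 72.5%, the regular-round pool 35/40 = 87.5% → the regular-round pool
Overall: the out-of-state pool 726/1133 = 64.1%, the regular-round pool 967/1752 = 55.2% → the out-of-state pool
(The regular-round pool wins every department group but the out-of-state pool wins overall — the regular-round pool's applicants skew toward the low-rate Arts group.)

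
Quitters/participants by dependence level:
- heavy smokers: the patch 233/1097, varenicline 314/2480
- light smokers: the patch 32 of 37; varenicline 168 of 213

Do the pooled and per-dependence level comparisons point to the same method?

Heavy smokers: the patch 233/1097 = 21.2%, varenicline 314/2480 = 12.7% → the patch
Light smokers: the patch 32/37 = 86.5%, varenicline 168/213 = 78.9% → the patch
Overall: the patch 265/1134 = 23.4%, varenicline 482/2693 = 17.9% → the patch
The patch wins overall and in every dependence group — no reversal.

Yes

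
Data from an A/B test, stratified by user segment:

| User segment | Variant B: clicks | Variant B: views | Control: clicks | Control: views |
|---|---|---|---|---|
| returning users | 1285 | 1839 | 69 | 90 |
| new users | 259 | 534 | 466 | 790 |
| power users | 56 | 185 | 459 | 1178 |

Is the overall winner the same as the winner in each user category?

Returning users: Variant B 1285/1839 = 69.9%, Control 69/90 = 76.7% → Control
New users: Variant B 259/534 = 48.5%, Control 466/790 = 59.0% → Control
Power users: Variant B 56/185 = 30.3%, Control 459/1178 = 39.0% → Control
Overall: Variant B 1600/2558 = 62.5%, Control 994/2058 = 48.3% → Variant B
Control wins each user group but Variant B wins overall — the comparison reverses. Control's views skew toward power users, which has a lower base rate.

No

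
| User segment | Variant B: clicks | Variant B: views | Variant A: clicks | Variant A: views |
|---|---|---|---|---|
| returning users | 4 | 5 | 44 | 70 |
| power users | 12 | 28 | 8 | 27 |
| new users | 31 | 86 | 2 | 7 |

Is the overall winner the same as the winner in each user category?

Returning users: Variant B 4/5 = 80.0%, Variant A 44/70 = 62.9% → Variant B
Power users: Variant B 12/28 = 42.9%, Variant A 8/27 = 29.6% → Variant B
New users: Variant B 31/86 = 36.0%, Variant A 2/7 = 28.6% → Variant B
Overall: Variant B 47/119 = 39.5%, Variant A 54/104 = 51.9% → Variant A
Variant B wins each user group but Variant A wins overall — the comparison reverses. Variant B's views skew toward new users, which has a lower base rate.

No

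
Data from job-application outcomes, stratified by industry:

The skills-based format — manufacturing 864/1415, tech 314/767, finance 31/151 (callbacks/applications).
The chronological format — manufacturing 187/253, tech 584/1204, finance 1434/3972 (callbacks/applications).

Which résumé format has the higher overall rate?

Manufacturing: the skills-based format 864/1415 = 61.1%, the chronological format 187/253 = 73.9% → the chronological format
Tech: the skills-based format 314/767 = 40.9%, the chronological format 584/1204 = 48.5% → the chronological format
Finance: the skills-based format 31/151 = 20.5%, the chronological format 1434/3972 = 36.1% → the chronological format
Overall: the skills-based format 1209/2333 = 51.8%, the chronological format 2205/5429 = 40.6% → the skills-based format
(The chronological format wins every industry group but the skills-based format wins overall — the chronological format's applications skew toward the low-rate finance group.)

the skills-based format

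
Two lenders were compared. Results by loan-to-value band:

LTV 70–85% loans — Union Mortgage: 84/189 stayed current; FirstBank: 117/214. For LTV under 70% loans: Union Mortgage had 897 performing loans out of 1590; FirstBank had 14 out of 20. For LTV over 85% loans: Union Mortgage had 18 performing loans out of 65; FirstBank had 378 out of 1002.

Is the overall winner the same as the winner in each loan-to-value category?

No

LTV 70–85%: Union Mortgage 84/189 = 44.4%, FirstBank 117/214 = 54.7% → FirstBank
LTV under 70%: Union Mortgage 897/1590 = 56.4%, FirstBank 14/20 = 70.0% → FirstBank
LTV over 85%: Union Mortgage 18/65 = 27.7%, FirstBank 378/1002 = 37.7% → FirstBank
Overall: Union Mortgage 999/1844 = 54.2%, FirstBank 509/1236 = 41.2% → Union Mortgage
FirstBank wins each loan-to-value group but Union Mortgage wins overall — the comparison reverses. FirstBank's loans skew toward LTV over 85%, which has a lower base rate.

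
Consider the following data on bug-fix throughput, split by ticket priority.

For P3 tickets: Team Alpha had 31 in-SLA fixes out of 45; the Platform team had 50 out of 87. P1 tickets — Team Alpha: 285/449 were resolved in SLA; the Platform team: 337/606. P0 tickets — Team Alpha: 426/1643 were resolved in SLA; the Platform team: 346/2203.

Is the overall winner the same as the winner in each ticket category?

P3: Team Alpha 31/45 = 68.9%, the Platform team 50/87 = 57.5% → Team Alpha
P1: Team Alpha 285/449 = 63.5%, the Platform team 337/606 = 55.6% → Team Alpha
P0: Team Alpha 426/1643 = 25.9%, the Platform team 346/2203 = 15.7% → Team Alpha
Overall: Team Alpha 742/2137 = 34.7%, the Platform team 733/2896 = 25.3% → Team Alpha
Team Alpha wins overall and in every ticket group — no reversal.

Yes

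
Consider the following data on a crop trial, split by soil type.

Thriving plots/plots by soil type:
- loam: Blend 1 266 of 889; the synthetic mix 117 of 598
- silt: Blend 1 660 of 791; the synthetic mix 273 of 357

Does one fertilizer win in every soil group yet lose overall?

Loam: Blend 1 266/889 = 29.9%, the synthetic mix 117/598 = 19.6% → Blend 1
Silt: Blend 1 660/791 = 83.4%, the synthetic mix 273/357 = 76.5% → Blend 1
Overall: Blend 1 926/1680 = 55.1%, the synthetic mix 390/955 = 40.8% → Blend 1
Blend 1 wins overall and in every soil group — no reversal.

No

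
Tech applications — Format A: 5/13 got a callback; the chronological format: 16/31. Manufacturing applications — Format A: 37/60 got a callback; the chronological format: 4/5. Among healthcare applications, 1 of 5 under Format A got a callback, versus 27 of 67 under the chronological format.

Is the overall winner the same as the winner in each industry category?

No

Tech: Format A 5/13 = 38.5%, the chronological format 16/31 = 51.6% → the chronological format
Manufacturing: Format A 37/60 = 61.7%, the chronological format 4/5 = 80.0% → the chronological format
Healthcare: Format A 1/5 = 20.0%, the chronological format 27/67 = 40.3% → the chronological format
Overall: Format A 43/78 = 55.1%, the chronological format 47/103 = 45.6% → Format A
The chronological format wins each industry group but Format A wins overall — the comparison reverses. The chronological format's applications skew toward healthcare, which has a lower base rate.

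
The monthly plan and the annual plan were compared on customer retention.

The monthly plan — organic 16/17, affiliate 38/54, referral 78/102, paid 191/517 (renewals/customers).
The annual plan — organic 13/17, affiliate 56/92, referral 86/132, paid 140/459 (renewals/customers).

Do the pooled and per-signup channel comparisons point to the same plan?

Yes

Organic: the monthly plan 16/17 = 94.1%, the annual plan 13/17 = 76.5% → the monthly plan
Affiliate: the monthly plan 38/54 = 70.4%, the annual plan 56/92 = 60.9% → the monthly plan
Referral: the monthly plan 78/102 = 76.5%, the annual plan 86/132 = 65.2% → the monthly plan
Paid: the monthly plan 191/517 = 36.9%, the annual plan 140/459 = 30.5% → the monthly plan
Overall: the monthly plan 323/690 = 46.8%, the annual plan 295/700 = 42.1% → the monthly plan
The monthly plan wins overall and in every signup group — no reversal.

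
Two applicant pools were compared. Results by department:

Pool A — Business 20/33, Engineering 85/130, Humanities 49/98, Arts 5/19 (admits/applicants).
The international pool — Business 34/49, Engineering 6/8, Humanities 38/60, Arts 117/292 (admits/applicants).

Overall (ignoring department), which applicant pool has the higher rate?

Business: Pool A 20/33 = 60.6%, the international pool 34/49 = 69.4% → the international pool
Engineering: Pool A 85/130 = 65.4%, the international pool 6/8 = 75.0% → the international pool
Humanities: Pool A 49/98 = 50.0%, the international pool 38/60 = 63.3% → the international pool
Arts: Pool A 5/19 = 26.3%, the international pool 117/292 = 40.1% → the international pool
Overall: Pool A 159/280 = 56.8%, the international pool 195/409 = 47.7% → Pool A
(The international pool wins every department group but Pool A wins overall — the international pool's applicants skew toward the low-rate Arts group.)

Pool A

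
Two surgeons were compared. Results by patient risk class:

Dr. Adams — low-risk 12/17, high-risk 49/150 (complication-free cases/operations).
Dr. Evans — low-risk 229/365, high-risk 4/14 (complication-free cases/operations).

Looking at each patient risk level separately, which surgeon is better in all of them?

Low-risk: Dr. Adams 12/17 = 70.6%, Dr. Evans 229/365 = 62.7% → Dr. Adams
High-risk: Dr. Adams 49/150 = 32.7%, Dr. Evans 4/14 = 28.6% → Dr. Adams
Dr. Adams has the higher rate in both groups.

Dr. Adams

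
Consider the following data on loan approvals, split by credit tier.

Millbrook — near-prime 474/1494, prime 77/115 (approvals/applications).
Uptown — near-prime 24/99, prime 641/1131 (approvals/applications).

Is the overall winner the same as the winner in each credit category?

Near-prime: Millbrook 474/1494 = 31.7%, Uptown 24/99 = 24.2% → Millbrook
Prime: Millbrook 77/115 = 67.0%, Uptown 641/1131 = 56.7% → Millbrook
Overall: Millbrook 551/1609 = 34.2%, Uptown 665/1230 = 54.1% → Uptown
Millbrook wins each credit group but Uptown wins overall — the comparison reverses. Millbrook's applications skew toward near-prime, which has a lower base rate.

No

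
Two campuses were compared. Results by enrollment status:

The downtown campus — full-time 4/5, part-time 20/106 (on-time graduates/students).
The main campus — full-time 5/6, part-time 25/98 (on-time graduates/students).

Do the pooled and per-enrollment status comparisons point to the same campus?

Yes

Full-time: the downtown campus 4/5 = 80.0%, the main campus 5/6 = 83.3% → the main campus
Part-time: the downtown campus 20/106 = 18.9%, the main campus 25/98 = 25.5% → the main campus
Overall: the downtown campus 24/111 = 21.6%, the main campus 30/104 = 28.8% → the main campus
The main campus wins overall and in every enrollment group — no reversal.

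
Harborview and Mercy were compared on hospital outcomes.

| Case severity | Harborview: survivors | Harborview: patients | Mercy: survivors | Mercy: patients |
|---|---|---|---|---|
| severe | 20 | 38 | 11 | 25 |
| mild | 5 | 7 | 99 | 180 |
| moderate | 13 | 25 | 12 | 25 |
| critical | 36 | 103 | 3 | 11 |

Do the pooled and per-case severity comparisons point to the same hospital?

Severe: Harborview 20/38 = 52.6%, Mercy 11/25 = 44.0% → Harborview
Mild: Harborview 5/7 = 71.4%, Mercy 99/180 = 55.0% → Harborview
Moderate: Harborview 13/25 = 52.0%, Mercy 12/25 = 48.0% → Harborview
Critical: Harborview 36/103 = 35.0%, Mercy 3/11 = 27.3% → Harborview
Overall: Harborview 74/173 = 42.8%, Mercy 125/241 = 51.9% → Mercy
Harborview wins each case group but Mercy wins overall — the comparison reverses. Harborview's patients skew toward critical, which has a lower base rate.

No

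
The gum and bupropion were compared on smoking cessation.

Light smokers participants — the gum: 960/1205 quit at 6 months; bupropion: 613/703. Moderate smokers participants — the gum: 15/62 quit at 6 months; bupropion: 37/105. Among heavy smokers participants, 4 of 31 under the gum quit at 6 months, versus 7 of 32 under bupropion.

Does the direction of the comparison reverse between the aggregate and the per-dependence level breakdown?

No

Light smokers: the gum 960/1205 = 79.7%, bupropion 613/703 = 87.2% → bupropion
Moderate smokers: the gum 15/62 = 24.2%, bupropion 37/105 = 35.2% → bupropion
Heavy smokers: the gum 4/31 = 12.9%, bupropion 7/32 = 21.9% → bupropion
Overall: the gum 979/1298 = 75.4%, bupropion 657/840 = 78.2% → bupropion
Bupropion wins overall and in every dependence group — no reversal.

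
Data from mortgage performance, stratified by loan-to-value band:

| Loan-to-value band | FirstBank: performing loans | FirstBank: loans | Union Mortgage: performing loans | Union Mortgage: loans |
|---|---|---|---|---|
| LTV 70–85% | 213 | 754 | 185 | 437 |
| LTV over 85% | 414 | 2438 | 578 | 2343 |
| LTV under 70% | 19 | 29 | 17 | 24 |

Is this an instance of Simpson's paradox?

No

LTV 70–85%: FirstBank 213/754 = 28.2%, Union Mortgage 185/437 = 42.3% → Union Mortgage
LTV over 85%: FirstBank 414/2438 = 17.0%, Union Mortgage 578/2343 = 24.7% → Union Mortgage
LTV under 70%: FirstBank 19/29 = 65.5%, Union Mortgage 17/24 = 70.8% → Union Mortgage
Overall: FirstBank 646/3221 = 20.1%, Union Mortgage 780/2804 = 27.8% → Union Mortgage
Union Mortgage wins overall and in every loan-to-value group — no reversal.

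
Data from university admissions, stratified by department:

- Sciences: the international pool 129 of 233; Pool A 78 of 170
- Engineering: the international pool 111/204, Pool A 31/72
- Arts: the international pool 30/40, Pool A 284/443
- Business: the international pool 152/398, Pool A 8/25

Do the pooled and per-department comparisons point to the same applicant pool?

No

Sciences: the international pool 129/233 = 55.4%, Pool A 78/170 = 45.9% → the international pool
Engineering: the international pool 111/204 = 54.4%, Pool A 31/72 = 43.1% → the international pool
Arts: the international pool 30/40 = 75.0%, Pool A 284/443 = 64.1% → the international pool
Business: the international pool 152/398 = 38.2%, Pool A 8/25 = 32.0% → the international pool
Overall: the international pool 422/875 = 48.2%, Pool A 401/710 = 56.5% → Pool A
The international pool wins each department group but Pool A wins overall — the comparison reverses. The international pool's applicants skew toward Business, which has a lower base rate.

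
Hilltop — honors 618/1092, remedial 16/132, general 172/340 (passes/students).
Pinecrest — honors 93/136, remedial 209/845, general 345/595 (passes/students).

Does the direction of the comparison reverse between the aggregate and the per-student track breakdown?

Honors: Hilltop 618/1092 = 56.6%, Pinecrest 93/136 = 68.4% → Pinecrest
Remedial: Hilltop 16/132 = 12.1%, Pinecrest 209/845 = 24.7% → Pinecrest
General: Hilltop 172/340 = 50.6%, Pinecrest 345/595 = 58.0% → Pinecrest
Overall: Hilltop 806/1564 = 51.5%, Pinecrest 647/1576 = 41.1% → Hilltop
Pinecrest wins each student group but Hilltop wins overall — the comparison reverses. Pinecrest's students skew toward remedial, which has a lower base rate.

Yes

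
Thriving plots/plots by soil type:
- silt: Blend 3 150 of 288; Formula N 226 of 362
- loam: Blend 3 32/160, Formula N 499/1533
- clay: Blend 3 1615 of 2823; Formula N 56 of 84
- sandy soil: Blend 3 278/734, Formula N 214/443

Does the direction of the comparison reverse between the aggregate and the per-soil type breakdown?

Yes

Silt: Blend 3 150/288 = 52.1%, Formula N 226/362 = 62.4% → Formula N
Loam: Blend 3 32/160 = 20.0%, Formula N 499/1533 = 32.6% → Formula N
Clay: Blend 3 1615/2823 = 57.2%, Formula N 56/84 = 66.7% → Formula N
Sandy soil: Blend 3 278/734 = 37.9%, Formula N 214/443 = 48.3% → Formula N
Overall: Blend 3 2075/4005 = 51.8%, Formula N 995/2422 = 41.1% → Blend 3
Formula N wins each soil group but Blend 3 wins overall — the comparison reverses. Formula N's plots skew toward loam, which has a lower base rate.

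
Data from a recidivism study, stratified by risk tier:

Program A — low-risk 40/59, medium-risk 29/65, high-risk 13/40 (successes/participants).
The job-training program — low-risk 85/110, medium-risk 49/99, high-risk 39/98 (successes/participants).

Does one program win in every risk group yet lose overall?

Low-risk: Program A 40/59 = 67.8%, the job-training program 85/110 = 77.3% → the job-training program
Medium-risk: Program A 29/65 = 44.6%, the job-training program 49/99 = 49.5% → the job-training program
High-risk: Program A 13/40 = 32.5%, the job-training program 39/98 = 39.8% → the job-training program
Overall: Program A 82/164 = 50.0%, the job-training program 173/307 = 56.4% → the job-training program
The job-training program wins overall and in every risk group — no reversal.

No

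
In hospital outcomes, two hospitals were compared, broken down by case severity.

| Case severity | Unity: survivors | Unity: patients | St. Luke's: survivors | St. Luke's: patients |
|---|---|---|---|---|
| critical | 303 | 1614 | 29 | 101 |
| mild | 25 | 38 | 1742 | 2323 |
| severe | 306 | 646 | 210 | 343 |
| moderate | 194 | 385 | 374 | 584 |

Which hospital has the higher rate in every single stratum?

Critical: Unity 303/1614 = 18.8%, St. Luke's 29/101 = 28.7% → St. Luke's
Mild: Unity 25/38 = 65.8%, St. Luke's 1742/2323 = 75.0% → St. Luke's
Severe: Unity 306/646 = 47.4%, St. Luke's 210/343 = 61.2% → St. Luke's
Moderate: Unity 194/385 = 50.4%, St. Luke's 374/584 = 64.0% → St. Luke's
St. Luke's has the higher rate in all 4 groups.

St. Luke's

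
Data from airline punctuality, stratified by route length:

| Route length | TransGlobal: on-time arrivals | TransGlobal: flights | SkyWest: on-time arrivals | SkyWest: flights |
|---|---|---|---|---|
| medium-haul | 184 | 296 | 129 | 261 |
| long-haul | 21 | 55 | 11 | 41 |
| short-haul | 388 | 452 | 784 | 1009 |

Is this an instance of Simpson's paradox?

Medium-haul: TransGlobal 184/296 = 62.2%, SkyWest 129/261 = 49.4% → TransGlobal
Long-haul: TransGlobal 21/55 = 38.2%, SkyWest 11/41 = 26.8% → TransGlobal
Short-haul: TransGlobal 388/452 = 85.8%, SkyWest 784/1009 = 77.7% → TransGlobal
Overall: TransGlobal 593/803 = 73.8%, SkyWest 924/1311 = 70.5% → TransGlobal
TransGlobal wins overall and in every route group — no reversal.

No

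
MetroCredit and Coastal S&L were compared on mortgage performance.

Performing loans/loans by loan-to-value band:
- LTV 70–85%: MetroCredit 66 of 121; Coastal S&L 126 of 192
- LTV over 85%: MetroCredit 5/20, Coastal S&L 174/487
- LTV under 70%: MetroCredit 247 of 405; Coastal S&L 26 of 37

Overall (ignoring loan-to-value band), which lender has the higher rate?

MetroCredit

LTV 70–85%: MetroCredit 66/121 = 54.5%, Coastal S&L 126/192 = 65.6% → Coastal S&L
LTV over 85%: MetroCredit 5/20 = 25.0%, Coastal S&L 174/487 = 35.7% → Coastal S&L
LTV under 70%: MetroCredit 247/405 = 61.0%, Coastal S&L 26/37 = 70.3% → Coastal S&L
Overall: MetroCredit 318/546 = 58.2%, Coastal S&L 326/716 = 45.5% → MetroCredit
(Coastal S&L wins every loan-to-value group but MetroCredit wins overall — Coastal S&L's loans skew toward the low-rate LTV over 85% group.)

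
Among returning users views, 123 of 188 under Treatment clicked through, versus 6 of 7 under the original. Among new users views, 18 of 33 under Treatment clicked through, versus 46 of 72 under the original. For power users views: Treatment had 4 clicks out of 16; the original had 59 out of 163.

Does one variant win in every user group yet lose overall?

Returning users: Treatment 123/188 = 65.4%, the original 6/7 = 85.7% → the original
New users: Treatment 18/33 = 54.5%, the original 46/72 = 63.9% → the original
Power users: Treatment 4/16 = 25.0%, the original 59/163 = 36.2% → the original
Overall: Treatment 145/237 = 61.2%, the original 111/242 = 45.9% → Treatment
The original wins each user group but Treatment wins overall — the comparison reverses. The original's views skew toward power users, which has a lower base rate.

Yes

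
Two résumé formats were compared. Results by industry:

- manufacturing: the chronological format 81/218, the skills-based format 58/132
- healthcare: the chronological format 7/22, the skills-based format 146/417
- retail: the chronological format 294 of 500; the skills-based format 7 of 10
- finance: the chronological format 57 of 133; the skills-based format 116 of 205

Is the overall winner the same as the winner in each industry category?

Manufacturing: the chronological format 81/218 = 37.2%, the skills-based format 58/132 = 43.9% → the skills-based format
Healthcare: the chronological format 7/22 = 31.8%, the skills-based format 146/417 = 35.0% → the skills-based format
Retail: the chronological format 294/500 = 58.8%, the skills-based format 7/10 = 70.0% → the skills-based format
Finance: the chronological format 57/133 = 42.9%, the skills-based format 116/205 = 56.6% → the skills-based format
Overall: the chronological format 439/873 = 50.3%, the skills-based format 327/764 = 42.8% → the chronological format
The skills-based format wins each industry group but the chronological format wins overall — the comparison reverses. The skills-based format's applications skew toward healthcare, which has a lower base rate.

No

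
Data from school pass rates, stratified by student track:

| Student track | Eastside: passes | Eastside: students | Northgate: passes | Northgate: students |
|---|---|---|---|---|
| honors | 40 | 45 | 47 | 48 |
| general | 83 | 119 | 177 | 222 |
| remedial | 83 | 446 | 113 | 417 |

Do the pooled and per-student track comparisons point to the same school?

Yes

Honors: Eastside 40/45 = 88.9%, Northgate 47/48 = 97.9% → Northgate
General: Eastside 83/119 = 69.7%, Northgate 177/222 = 79.7% → Northgate
Remedial: Eastside 83/446 = 18.6%, Northgate 113/417 = 27.1% → Northgate
Overall: Eastside 206/610 = 33.8%, Northgate 337/687 = 49.1% → Northgate
Northgate wins overall and in every student group — no reversal.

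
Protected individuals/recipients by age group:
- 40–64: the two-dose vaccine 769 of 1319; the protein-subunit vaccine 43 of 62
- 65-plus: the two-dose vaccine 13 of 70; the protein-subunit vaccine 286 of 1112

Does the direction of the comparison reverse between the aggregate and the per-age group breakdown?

Yes

40–64: the two-dose vaccine 769/1319 = 58.3%, the protein-subunit vaccine 43/62 = 69.4% → the protein-subunit vaccine
65-plus: the two-dose vaccine 13/70 = 18.6%, the protein-subunit vaccine 286/1112 = 25.7% → the protein-subunit vaccine
Overall: the two-dose vaccine 782/1389 = 56.3%, the protein-subunit vaccine 329/1174 = 28.0% → the two-dose vaccine
The protein-subunit vaccine wins each age group but the two-dose vaccine wins overall — the comparison reverses. The protein-subunit vaccine's recipients skew toward 65-plus, which has a lower base rate.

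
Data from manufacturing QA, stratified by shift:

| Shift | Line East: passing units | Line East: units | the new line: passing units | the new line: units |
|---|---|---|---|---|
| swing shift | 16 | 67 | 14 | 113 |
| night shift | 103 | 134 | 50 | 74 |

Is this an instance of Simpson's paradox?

Swing shift: Line East 16/67 = 23.9%, the new line 14/113 = 12.4% → Line East
Night shift: Line East 103/134 = 76.9%, the new line 50/74 = 67.6% → Line East
Overall: Line East 119/201 = 59.2%, the new line 64/187 = 34.2% → Line East
Line East wins overall and in every shift group — no reversal.

No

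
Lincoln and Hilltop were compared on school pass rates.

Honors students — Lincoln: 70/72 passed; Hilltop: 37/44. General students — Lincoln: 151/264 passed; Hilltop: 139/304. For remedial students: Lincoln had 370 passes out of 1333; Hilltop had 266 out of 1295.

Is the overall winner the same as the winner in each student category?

Yes

Honors: Lincoln 70/72 = 97.2%, Hilltop 37/44 = 84.1% → Lincoln
General: Lincoln 151/264 = 57.2%, Hilltop 139/304 = 45.7% → Lincoln
Remedial: Lincoln 370/1333 = 27.8%, Hilltop 266/1295 = 20.5% → Lincoln
Overall: Lincoln 591/1669 = 35.4%, Hilltop 442/1643 = 26.9% → Lincoln
Lincoln wins overall and in every student group — no reversal.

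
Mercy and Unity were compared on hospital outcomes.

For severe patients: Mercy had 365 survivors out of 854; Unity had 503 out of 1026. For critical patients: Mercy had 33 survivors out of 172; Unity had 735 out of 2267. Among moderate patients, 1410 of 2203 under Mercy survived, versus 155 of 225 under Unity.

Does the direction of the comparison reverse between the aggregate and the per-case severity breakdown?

Yes

Severe: Mercy 365/854 = 42.7%, Unity 503/1026 = 49.0% → Unity
Critical: Mercy 33/172 = 19.2%, Unity 735/2267 = 32.4% → Unity
Moderate: Mercy 1410/2203 = 64.0%, Unity 155/225 = 68.9% → Unity
Overall: Mercy 1808/3229 = 56.0%, Unity 1393/3518 = 39.6% → Mercy
Unity wins each case group but Mercy wins overall — the comparison reverses. Unity's patients skew toward critical, which has a lower base rate.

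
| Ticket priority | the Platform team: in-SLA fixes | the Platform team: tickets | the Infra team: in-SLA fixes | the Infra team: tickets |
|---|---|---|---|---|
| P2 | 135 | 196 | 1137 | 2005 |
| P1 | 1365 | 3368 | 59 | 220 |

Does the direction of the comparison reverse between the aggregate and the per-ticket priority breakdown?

Yes

P2: the Platform team 135/196 = 68.9%, the Infra team 1137/2005 = 56.7% → the Platform team
P1: the Platform team 1365/3368 = 40.5%, the Infra team 59/220 = 26.8% → the Platform team
Overall: the Platform team 1500/3564 = 42.1%, the Infra team 1196/2225 = 53.8% → the Infra team
The Platform team wins each ticket group but the Infra team wins overall — the comparison reverses. The Platform team's tickets skew toward P1, which has a lower base rate.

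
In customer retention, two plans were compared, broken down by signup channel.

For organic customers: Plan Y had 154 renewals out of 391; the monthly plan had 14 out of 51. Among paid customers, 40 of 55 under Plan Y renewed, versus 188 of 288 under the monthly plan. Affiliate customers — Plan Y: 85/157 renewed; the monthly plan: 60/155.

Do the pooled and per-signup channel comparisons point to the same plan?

Organic: Plan Y 154/391 = 39.4%, the monthly plan 14/51 = 27.5% → Plan Y
Paid: Plan Y 40/55 = 72.7%, the monthly plan 188/288 = 65.3% → Plan Y
Affiliate: Plan Y 85/157 = 54.1%, the monthly plan 60/155 = 38.7% → Plan Y
Overall: Plan Y 279/603 = 46.3%, the monthly plan 262/494 = 53.0% → the monthly plan
Plan Y wins each signup group but the monthly plan wins overall — the comparison reverses. Plan Y's customers skew toward organic, which has a lower base rate.

No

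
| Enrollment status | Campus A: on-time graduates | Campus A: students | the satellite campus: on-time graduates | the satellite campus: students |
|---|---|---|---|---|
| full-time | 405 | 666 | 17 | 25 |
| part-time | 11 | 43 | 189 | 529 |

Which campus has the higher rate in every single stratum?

Full-time: Campus A 405/666 = 60.8%, the satellite campus 17/25 = 68.0% → the satellite campus
Part-time: Campus A 11/43 = 25.6%, the satellite campus 189/529 = 35.7% → the satellite campus
The satellite campus has the higher rate in both groups.

the satellite campus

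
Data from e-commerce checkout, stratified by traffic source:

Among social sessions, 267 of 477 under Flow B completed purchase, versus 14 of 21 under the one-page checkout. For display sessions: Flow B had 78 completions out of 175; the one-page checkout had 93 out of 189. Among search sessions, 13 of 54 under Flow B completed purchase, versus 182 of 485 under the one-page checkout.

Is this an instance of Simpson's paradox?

Social: Flow B 267/477 = 56.0%, the one-page checkout 14/21 = 66.7% → the one-page checkout
Display: Flow B 78/175 = 44.6%, the one-page checkout 93/189 = 49.2% → the one-page checkout
Search: Flow B 13/54 = 24.1%, the one-page checkout 182/485 = 37.5% → the one-page checkout
Overall: Flow B 358/706 = 50.7%, the one-page checkout 289/695 = 41.6% → Flow B
The one-page checkout wins each traffic group but Flow B wins overall — the comparison reverses. The one-page checkout's sessions skew toward search, which has a lower base rate.

Yes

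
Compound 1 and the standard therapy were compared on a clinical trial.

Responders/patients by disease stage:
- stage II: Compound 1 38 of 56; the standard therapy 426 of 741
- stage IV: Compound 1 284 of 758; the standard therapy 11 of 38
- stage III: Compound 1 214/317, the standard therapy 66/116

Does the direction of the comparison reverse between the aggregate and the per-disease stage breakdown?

Yes

Stage II: Compound 1 38/56 = 67.9%, the standard therapy 426/741 = 57.5% → Compound 1
Stage IV: Compound 1 284/758 = 37.5%, the standard therapy 11/38 = 28.9% → Compound 1
Stage III: Compound 1 214/317 = 67.5%, the standard therapy 66/116 = 56.9% → Compound 1
Overall: Compound 1 536/1131 = 47.4%, the standard therapy 503/895 = 56.2% → the standard therapy
Compound 1 wins each disease group but the standard therapy wins overall — the comparison reverses. Compound 1's patients skew toward stage IV, which has a lower base rate.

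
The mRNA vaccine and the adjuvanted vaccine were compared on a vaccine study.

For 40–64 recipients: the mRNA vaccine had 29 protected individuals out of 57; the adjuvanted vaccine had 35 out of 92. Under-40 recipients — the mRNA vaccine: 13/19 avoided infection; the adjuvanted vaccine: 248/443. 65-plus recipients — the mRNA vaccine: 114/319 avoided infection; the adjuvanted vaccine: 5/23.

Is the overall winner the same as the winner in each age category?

40–64: the mRNA vaccine 29/57 = 50.9%, the adjuvanted vaccine 35/92 = 38.0% → the mRNA vaccine
Under-40: the mRNA vaccine 13/19 = 68.4%, the adjuvanted vaccine 248/443 = 56.0% → the mRNA vaccine
65-plus: the mRNA vaccine 114/319 = 35.7%, the adjuvanted vaccine 5/23 = 21.7% → the mRNA vaccine
Overall: the mRNA vaccine 156/395 = 39.5%, the adjuvanted vaccine 288/558 = 51.6% → the adjuvanted vaccine
The mRNA vaccine wins each age group but the adjuvanted vaccine wins overall — the comparison reverses. The mRNA vaccine's recipients skew toward 65-plus, which has a lower base rate.

No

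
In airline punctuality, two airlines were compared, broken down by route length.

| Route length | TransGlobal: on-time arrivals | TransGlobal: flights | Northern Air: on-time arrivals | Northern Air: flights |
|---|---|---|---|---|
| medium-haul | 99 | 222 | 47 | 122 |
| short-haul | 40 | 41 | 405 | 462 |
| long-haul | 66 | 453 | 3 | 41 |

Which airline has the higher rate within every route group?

TransGlobal

Medium-haul: TransGlobal 99/222 = 44.6%, Northern Air 47/122 = 38.5% → TransGlobal
Short-haul: TransGlobal 40/41 = 97.6%, Northern Air 405/462 = 87.7% → TransGlobal
Long-haul: TransGlobal 66/453 = 14.6%, Northern Air 3/41 = 7.3% → TransGlobal
TransGlobal has the higher rate in all 3 groups.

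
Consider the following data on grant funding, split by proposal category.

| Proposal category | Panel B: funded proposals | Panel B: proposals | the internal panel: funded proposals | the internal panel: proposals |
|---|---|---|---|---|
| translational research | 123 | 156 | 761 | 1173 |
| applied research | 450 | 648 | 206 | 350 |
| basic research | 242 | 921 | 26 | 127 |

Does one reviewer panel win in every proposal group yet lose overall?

Yes

Translational research: Panel B 123/156 = 78.8%, the internal panel 761/1173 = 64.9% → Panel B
Applied research: Panel B 450/648 = 69.4%, the internal panel 206/350 = 58.9% → Panel B
Basic research: Panel B 242/921 = 26.3%, the internal panel 26/127 = 20.5% → Panel B
Overall: Panel B 815/1725 = 47.2%, the internal panel 993/1650 = 60.2% → the internal panel
Panel B wins each proposal group but the internal panel wins overall — the comparison reverses. Panel B's proposals skew toward basic research, which has a lower base rate.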